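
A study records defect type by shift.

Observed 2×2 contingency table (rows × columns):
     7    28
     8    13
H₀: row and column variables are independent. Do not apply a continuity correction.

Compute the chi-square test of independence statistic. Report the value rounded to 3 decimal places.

test statistic = 2.191

Row totals [35, 21], col totals [15, 41], n=56
χ² = (7−9.38)²/9.38 + (28−25.62)²/25.62 + (8−5.62)²/5.62 + (13−15.38)²/15.38 = 2.1914
df = 1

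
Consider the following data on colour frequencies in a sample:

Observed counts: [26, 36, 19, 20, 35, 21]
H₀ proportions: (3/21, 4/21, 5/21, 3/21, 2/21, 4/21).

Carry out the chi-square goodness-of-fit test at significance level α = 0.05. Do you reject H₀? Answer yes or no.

n = 157; E_i = n·p_i = [22.43, 29.90, 37.38, 22.43, 14.95, 29.90]
χ² = (26−22.43)²/22.43 + (36−29.90)²/29.90 + (19−37.38)²/37.38 + (20−22.43)²/22.43 + (35−14.95)²/14.95 + (21−29.90)²/29.90 = 40.6430
df = 5
p-value (upper-tail) = 0.00000
At α=0.05: p < α → reject H₀

reject H₀: yes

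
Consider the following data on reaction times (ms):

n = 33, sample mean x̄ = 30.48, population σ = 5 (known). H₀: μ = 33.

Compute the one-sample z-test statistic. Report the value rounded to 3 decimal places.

test statistic = -2.895

SE = σ/√n = 5/√33 = 0.8704
z = (x̄−μ₀)/SE = (30.48−33)/0.8704 = -2.8953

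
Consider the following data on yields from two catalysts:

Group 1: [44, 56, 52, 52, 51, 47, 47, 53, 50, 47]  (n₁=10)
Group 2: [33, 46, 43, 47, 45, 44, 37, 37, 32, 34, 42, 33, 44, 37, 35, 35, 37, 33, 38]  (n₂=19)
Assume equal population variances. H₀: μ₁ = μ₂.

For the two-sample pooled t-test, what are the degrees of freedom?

degrees of freedom = 27

df = n₁ + n₂ − 2 = 10 + 19 − 2 = 27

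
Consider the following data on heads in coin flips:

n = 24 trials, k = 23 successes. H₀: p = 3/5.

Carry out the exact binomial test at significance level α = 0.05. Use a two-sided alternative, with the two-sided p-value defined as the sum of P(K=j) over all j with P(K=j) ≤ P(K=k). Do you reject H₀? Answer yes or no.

reject H₀: yes

Exact binomial: n=24, k=23, p₀=3/5=0.6000
P(X=j) = C(n,j)·p₀^j·(1−p₀)^(n−j); p = Σ P(X=j) over j with P(X=j) ≤ P(X=23)
p-value (two-sided) = 0.00010
At α=0.05: p < α → reject H₀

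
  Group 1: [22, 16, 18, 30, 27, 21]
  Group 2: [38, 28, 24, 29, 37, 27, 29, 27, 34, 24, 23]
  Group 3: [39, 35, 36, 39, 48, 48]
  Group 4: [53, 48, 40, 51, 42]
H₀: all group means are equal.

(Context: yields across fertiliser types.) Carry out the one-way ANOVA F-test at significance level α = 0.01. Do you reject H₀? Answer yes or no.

reject H₀: yes

Group means [22.33, 29.09, 40.83, 46.80], grand mean 33.321
SSB = Σnᵢ(x̄ᵢ−x̄)² = 2168.231; SSW = ΣΣ(x−x̄ᵢ)² = 699.876
MSB = 2168.231/3 = 722.7438; MSW = 699.876/24 = 29.1615
F = MSB/MSW = 24.7842
df = (3, 24)
p-value (upper-tail) = 0.00000
At α=0.01: p < α → reject H₀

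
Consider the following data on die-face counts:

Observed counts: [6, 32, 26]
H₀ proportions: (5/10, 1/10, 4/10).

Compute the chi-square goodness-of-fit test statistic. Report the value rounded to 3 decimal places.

n = 64; E_i = n·p_i = [32.00, 6.40, 25.60]
χ² = (6−32.00)²/32.00 + (32−6.40)²/6.40 + (26−25.60)²/25.60 = 123.5313
df = 2

test statistic = 123.531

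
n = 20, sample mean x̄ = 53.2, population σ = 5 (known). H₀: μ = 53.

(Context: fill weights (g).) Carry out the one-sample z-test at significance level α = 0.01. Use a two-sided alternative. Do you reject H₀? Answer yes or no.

reject H₀: no

SE = σ/√n = 5/√20 = 1.1180
z = (x̄−μ₀)/SE = (53.2−53)/1.1180 = 0.1789
p-value (two-sided) = 0.85803
At α=0.01: p ≥ α → fail to reject H₀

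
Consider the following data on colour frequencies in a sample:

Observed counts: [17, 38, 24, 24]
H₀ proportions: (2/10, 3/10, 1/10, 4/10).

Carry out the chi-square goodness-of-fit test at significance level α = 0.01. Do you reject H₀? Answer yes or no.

n = 103; E_i = n·p_i = [20.60, 30.90, 10.30, 41.20]
χ² = (17−20.60)²/20.60 + (38−30.90)²/30.90 + (24−10.30)²/10.30 + (24−41.20)²/41.20 = 27.6634
df = 3
p-value (upper-tail) = 0.00000
At α=0.01: p < α → reject H₀

reject H₀: yes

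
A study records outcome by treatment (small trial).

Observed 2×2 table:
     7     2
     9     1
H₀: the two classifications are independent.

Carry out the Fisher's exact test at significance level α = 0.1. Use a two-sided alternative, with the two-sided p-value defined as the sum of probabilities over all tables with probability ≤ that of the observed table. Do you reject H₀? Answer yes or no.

reject H₀: no

Margins: r₁=9, r₂=10, c₁=16, c₂=3, n=19
p_obs = C(9,7)·C(10,9)/C(19,16); sum pmf over tables with pmf ≤ p_obs
p-value (two-sided) = 0.58204
At α=0.1: p ≥ α → fail to reject H₀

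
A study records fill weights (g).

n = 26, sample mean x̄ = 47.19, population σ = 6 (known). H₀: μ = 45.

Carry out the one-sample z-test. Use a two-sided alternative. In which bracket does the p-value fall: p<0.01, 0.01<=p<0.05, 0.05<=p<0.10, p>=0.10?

SE = σ/√n = 6/√26 = 1.1767
z = (x̄−μ₀)/SE = (47.19−45)/1.1767 = 1.8611
p-value (two-sided) = 0.06272
→ bracket: 0.05<=p<0.10

p-value bracket: 0.05<=p<0.10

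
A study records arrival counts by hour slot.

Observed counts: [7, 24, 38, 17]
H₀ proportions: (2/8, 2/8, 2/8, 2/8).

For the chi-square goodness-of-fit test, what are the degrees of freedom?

degrees of freedom = 3

df = k − 1 = 4 − 1 = 3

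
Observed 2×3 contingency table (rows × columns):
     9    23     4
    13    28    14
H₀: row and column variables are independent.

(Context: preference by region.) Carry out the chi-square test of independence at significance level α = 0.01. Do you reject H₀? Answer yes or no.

Row totals [36, 55], col totals [22, 51, 18], n=91
χ² = (9−8.70)²/8.70 + (23−20.18)²/20.18 + (4−7.12)²/7.12 + (13−13.30)²/13.30 + (28−30.82)²/30.82 + (14−10.88)²/10.88 = 2.9339
df = 2
p-value (upper-tail) = 0.23063
At α=0.01: p ≥ α → fail to reject H₀

reject H₀: no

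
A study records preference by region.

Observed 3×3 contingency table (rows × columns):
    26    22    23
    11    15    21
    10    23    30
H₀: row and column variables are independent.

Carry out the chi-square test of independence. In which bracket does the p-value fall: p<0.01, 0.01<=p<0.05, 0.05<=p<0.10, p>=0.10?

Row totals [71, 47, 63], col totals [47, 60, 74], n=181
χ² = (26−18.44)²/18.44 + (22−23.54)²/23.54 + (23−29.03)²/29.03 + (11−12.20)²/12.20 + (15−15.58)²/15.58 + (21−19.22)²/19.22 + (10−16.36)²/16.36 + (23−20.88)²/20.88 + (30−25.76)²/25.76 = 8.1463
df = 4
p-value (upper-tail) = 0.08636
→ bracket: 0.05<=p<0.10

p-value bracket: 0.05<=p<0.10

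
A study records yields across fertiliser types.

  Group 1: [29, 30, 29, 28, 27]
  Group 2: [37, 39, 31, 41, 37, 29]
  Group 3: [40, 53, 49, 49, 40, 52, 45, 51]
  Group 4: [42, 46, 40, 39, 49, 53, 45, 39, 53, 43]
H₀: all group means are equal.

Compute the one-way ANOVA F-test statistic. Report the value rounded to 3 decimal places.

Group means [28.60, 35.67, 47.38, 44.90], grand mean 40.862
SSB = Σnᵢ(x̄ᵢ−x̄)² = 1416.140; SSW = ΣΣ(x−x̄ᵢ)² = 555.308
MSB = 1416.140/3 = 472.0466; MSW = 555.308/25 = 22.2123
F = MSB/MSW = 21.2516
df = (3, 25)

test statistic = 21.252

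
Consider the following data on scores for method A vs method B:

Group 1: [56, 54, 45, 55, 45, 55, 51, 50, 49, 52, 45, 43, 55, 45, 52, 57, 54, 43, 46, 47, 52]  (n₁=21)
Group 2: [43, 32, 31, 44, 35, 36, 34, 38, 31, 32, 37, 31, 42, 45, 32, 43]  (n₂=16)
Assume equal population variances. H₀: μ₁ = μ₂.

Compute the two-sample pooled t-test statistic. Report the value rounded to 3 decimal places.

x̄₁=50.048, s₁=4.631, n₁=21
x̄₂=36.625, s₂=5.201, n₂=16
s_p² = [20·4.631² + 15·5.201²]/35 = 23.8486
SE = √(s_p²·(1/21+1/16)) = 1.6206
t = (50.048−36.625)/1.6206 = 8.2827
df = 35

test statistic = 8.283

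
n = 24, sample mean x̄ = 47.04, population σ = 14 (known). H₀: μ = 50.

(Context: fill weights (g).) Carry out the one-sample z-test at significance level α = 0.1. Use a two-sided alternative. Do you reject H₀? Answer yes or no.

SE = σ/√n = 14/√24 = 2.8577
z = (x̄−μ₀)/SE = (47.04−50)/2.8577 = -1.0358
p-value (two-sided) = 0.30030
At α=0.1: p ≥ α → fail to reject H₀

reject H₀: no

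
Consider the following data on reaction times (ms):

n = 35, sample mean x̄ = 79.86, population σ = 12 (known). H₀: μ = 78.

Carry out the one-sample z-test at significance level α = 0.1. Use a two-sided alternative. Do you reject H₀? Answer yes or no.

SE = σ/√n = 12/√35 = 2.0284
z = (x̄−μ₀)/SE = (79.86−78)/2.0284 = 0.9170
p-value (two-sided) = 0.35915
At α=0.1: p ≥ α → fail to reject H₀

reject H₀: no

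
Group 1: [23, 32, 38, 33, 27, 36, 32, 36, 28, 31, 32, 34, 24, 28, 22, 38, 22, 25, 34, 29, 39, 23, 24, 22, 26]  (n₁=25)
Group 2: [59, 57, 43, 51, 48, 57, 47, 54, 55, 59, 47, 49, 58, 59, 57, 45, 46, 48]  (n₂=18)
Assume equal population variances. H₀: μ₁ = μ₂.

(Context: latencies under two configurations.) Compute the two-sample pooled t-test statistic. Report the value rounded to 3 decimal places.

test statistic = -13.118

x̄₁=29.520, s₁=5.591, n₁=25
x̄₂=52.167, s₂=5.576, n₂=18
s_p² = [24·5.591² + 17·5.576²]/41 = 31.1888
SE = √(s_p²·(1/25+1/18)) = 1.7263
t = (29.520−52.167)/1.7263 = -13.1183
df = 41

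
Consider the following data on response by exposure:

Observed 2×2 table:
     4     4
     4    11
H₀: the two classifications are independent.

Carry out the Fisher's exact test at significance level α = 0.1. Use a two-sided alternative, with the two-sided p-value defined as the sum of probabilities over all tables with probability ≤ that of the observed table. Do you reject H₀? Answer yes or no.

Margins: r₁=8, r₂=15, c₁=8, c₂=15, n=23
p_obs = C(8,4)·C(15,4)/C(23,8); sum pmf over tables with pmf ≤ p_obs
p-value (two-sided) = 0.37120
At α=0.1: p ≥ α → fail to reject H₀

reject H₀: no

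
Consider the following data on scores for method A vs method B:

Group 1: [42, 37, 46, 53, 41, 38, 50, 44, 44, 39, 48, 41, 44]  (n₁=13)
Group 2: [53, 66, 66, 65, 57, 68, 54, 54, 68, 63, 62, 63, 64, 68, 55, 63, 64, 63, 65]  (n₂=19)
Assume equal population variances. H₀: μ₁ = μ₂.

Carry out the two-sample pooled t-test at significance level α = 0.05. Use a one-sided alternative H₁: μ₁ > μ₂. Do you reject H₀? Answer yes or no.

x̄₁=43.615, s₁=4.718, n₁=13
x̄₂=62.158, s₂=5.014, n₂=19
s_p² = [12·4.718² + 18·5.014²]/30 = 23.9868
SE = √(s_p²·(1/13+1/19)) = 1.7628
t = (43.615−62.158)/1.7628 = -10.5186
df = 30
p-value (one-sided, H₁ greater) = 1.00000
At α=0.05: p ≥ α → fail to reject H₀

reject H₀: no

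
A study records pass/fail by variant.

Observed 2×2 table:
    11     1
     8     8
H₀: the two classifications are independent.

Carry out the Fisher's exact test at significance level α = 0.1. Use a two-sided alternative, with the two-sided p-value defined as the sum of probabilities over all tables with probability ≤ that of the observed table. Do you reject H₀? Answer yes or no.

Margins: r₁=12, r₂=16, c₁=19, c₂=9, n=28
p_obs = C(12,11)·C(16,8)/C(28,19); sum pmf over tables with pmf ≤ p_obs
p-value (two-sided) = 0.03896
At α=0.1: p < α → reject H₀

reject H₀: yes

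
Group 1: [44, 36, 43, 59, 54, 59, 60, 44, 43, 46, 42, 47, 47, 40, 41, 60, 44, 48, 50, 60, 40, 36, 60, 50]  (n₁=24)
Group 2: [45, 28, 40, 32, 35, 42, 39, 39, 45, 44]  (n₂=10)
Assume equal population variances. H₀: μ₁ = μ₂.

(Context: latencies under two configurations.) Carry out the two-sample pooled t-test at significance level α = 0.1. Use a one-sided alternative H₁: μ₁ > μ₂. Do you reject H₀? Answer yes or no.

reject H₀: yes

x̄₁=48.042, s₁=7.986, n₁=24
x̄₂=38.900, s₂=5.705, n₂=10
s_p² = [23·7.986² + 9·5.705²]/32 = 54.9956
SE = √(s_p²·(1/24+1/10)) = 2.7912
t = (48.042−38.900)/2.7912 = 3.2751
df = 32
p-value (one-sided, H₁ greater) = 0.00127
At α=0.1: p < α → reject H₀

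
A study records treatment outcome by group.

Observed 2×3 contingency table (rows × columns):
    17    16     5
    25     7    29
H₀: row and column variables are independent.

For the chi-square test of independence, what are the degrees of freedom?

degrees of freedom = 2

df = (r−1)(c−1) = (2−1)·(3−1) = 2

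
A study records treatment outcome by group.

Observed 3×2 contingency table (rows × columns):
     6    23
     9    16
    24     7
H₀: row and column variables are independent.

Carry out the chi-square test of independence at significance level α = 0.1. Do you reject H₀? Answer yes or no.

reject H₀: yes

Row totals [29, 25, 31], col totals [39, 46], n=85
χ² = (6−13.31)²/13.31 + (23−15.69)²/15.69 + (9−11.47)²/11.47 + (16−13.53)²/13.53 + (24−14.22)²/14.22 + (7−16.78)²/16.78 = 20.8128
df = 2
p-value (upper-tail) = 0.00003
At α=0.1: p < α → reject H₀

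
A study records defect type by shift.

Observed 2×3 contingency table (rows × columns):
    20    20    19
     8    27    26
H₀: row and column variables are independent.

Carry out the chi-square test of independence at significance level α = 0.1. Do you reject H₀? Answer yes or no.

Row totals [59, 61], col totals [28, 47, 45], n=120
χ² = (20−13.77)²/13.77 + (20−23.11)²/23.11 + (19−22.12)²/22.12 + (8−14.23)²/14.23 + (27−23.89)²/23.89 + (26−22.88)²/22.88 = 7.2430
df = 2
p-value (upper-tail) = 0.02674
At α=0.1: p < α → reject H₀

reject H₀: yes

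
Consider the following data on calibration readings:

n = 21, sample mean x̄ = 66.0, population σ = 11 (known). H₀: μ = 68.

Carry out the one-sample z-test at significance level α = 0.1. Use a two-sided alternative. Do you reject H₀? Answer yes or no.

SE = σ/√n = 11/√21 = 2.4004
z = (x̄−μ₀)/SE = (66.0−68)/2.4004 = -0.8332
p-value (two-sided) = 0.40473
At α=0.1: p ≥ α → fail to reject H₀

reject H₀: no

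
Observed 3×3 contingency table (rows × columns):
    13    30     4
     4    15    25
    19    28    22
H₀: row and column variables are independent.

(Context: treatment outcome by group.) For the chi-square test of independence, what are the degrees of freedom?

df = (r−1)(c−1) = (3−1)·(3−1) = 4

degrees of freedom = 4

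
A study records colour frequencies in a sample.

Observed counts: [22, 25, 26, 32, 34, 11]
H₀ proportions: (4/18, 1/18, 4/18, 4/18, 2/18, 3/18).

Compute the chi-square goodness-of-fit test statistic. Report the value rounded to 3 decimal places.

test statistic = 64.720

n = 150; E_i = n·p_i = [33.33, 8.33, 33.33, 33.33, 16.67, 25.00]
χ² = (22−33.33)²/33.33 + (25−8.33)²/8.33 + (26−33.33)²/33.33 + (32−33.33)²/33.33 + (34−16.67)²/16.67 + (11−25.00)²/25.00 = 64.7200
df = 5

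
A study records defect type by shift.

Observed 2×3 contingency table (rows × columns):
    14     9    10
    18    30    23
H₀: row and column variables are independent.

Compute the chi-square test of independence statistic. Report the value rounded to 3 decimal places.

test statistic = 3.513

Row totals [33, 71], col totals [32, 39, 33], n=104
χ² = (14−10.15)²/10.15 + (9−12.38)²/12.38 + (10−10.47)²/10.47 + (18−21.85)²/21.85 + (30−26.62)²/26.62 + (23−22.53)²/22.53 = 3.5133
df = 2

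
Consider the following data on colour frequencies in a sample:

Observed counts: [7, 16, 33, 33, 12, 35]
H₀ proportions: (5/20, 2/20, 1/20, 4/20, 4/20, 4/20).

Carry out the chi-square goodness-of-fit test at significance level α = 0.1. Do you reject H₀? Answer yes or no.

n = 136; E_i = n·p_i = [34.00, 13.60, 6.80, 27.20, 27.20, 27.20]
χ² = (7−34.00)²/34.00 + (16−13.60)²/13.60 + (33−6.80)²/6.80 + (33−27.20)²/27.20 + (12−27.20)²/27.20 + (35−27.20)²/27.20 = 134.7794
df = 5
p-value (upper-tail) = 0.00000
At α=0.1: p < α → reject H₀

reject H₀: yes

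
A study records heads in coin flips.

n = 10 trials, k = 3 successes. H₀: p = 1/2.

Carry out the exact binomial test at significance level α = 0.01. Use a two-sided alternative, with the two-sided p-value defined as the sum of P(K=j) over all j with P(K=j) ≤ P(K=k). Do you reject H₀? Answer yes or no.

reject H₀: no

Exact binomial: n=10, k=3, p₀=1/2=0.5000
P(X=j) = C(n,j)·p₀^j·(1−p₀)^(n−j); p = Σ P(X=j) over j with P(X=j) ≤ P(X=3)
p-value (two-sided) = 0.34375
At α=0.01: p ≥ α → fail to reject H₀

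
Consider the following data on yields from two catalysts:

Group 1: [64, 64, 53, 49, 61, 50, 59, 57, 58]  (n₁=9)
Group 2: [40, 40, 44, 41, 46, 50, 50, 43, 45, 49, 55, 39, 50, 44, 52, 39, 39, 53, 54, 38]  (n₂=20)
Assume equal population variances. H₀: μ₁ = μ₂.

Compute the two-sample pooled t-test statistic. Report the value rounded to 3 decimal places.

x̄₁=57.222, s₁=5.563, n₁=9
x̄₂=45.550, s₂=5.661, n₂=20
s_p² = [8·5.563² + 19·5.661²]/27 = 31.7224
SE = √(s_p²·(1/9+1/20)) = 2.2607
t = (57.222−45.550)/2.2607 = 5.1631
df = 27

test statistic = 5.163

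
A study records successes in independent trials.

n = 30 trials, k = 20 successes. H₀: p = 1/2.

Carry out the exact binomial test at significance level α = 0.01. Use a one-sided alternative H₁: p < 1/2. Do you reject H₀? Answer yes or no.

reject H₀: no

Exact binomial: n=30, k=20, p₀=1/2=0.5000
P(X≤20) from Σ C(n,i)·p₀^i·(1−p₀)^(n−i)
p-value (one-sided, H₁ less) = 0.97861
At α=0.01: p ≥ α → fail to reject H₀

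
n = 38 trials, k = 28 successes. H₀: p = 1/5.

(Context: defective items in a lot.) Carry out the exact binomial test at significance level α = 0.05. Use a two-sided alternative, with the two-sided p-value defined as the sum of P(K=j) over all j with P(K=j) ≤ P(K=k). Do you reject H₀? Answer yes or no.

Exact binomial: n=38, k=28, p₀=1/5=0.2000
P(X=j) = C(n,j)·p₀^j·(1−p₀)^(n−j); p = Σ P(X=j) over j with P(X=j) ≤ P(X=28)
p-value (two-sided) = 0.00000
At α=0.05: p < α → reject H₀

reject H₀: yes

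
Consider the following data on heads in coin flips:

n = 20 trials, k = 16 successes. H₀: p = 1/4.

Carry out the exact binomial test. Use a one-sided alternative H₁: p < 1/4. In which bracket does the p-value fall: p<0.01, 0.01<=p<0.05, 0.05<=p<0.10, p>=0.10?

p-value bracket: p>=0.10

Exact binomial: n=20, k=16, p₀=1/4=0.2500
P(X≤16) from Σ C(n,i)·p₀^i·(1−p₀)^(n−i)
p-value (one-sided, H₁ less) = 1.00000
→ bracket: p>=0.10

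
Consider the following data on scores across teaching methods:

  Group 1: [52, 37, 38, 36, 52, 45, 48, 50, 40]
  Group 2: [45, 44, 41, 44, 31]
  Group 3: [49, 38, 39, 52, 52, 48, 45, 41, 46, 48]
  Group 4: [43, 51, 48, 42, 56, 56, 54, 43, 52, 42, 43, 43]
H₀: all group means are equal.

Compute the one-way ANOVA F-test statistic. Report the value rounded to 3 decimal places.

Group means [44.22, 41.00, 45.80, 47.75], grand mean 45.389
SSB = Σnᵢ(x̄ᵢ−x̄)² = 177.150; SSW = ΣΣ(x−x̄ᵢ)² = 1067.406
MSB = 177.150/3 = 59.0500; MSW = 1067.406/32 = 33.3564
F = MSB/MSW = 1.7703
df = (3, 32)

test statistic = 1.770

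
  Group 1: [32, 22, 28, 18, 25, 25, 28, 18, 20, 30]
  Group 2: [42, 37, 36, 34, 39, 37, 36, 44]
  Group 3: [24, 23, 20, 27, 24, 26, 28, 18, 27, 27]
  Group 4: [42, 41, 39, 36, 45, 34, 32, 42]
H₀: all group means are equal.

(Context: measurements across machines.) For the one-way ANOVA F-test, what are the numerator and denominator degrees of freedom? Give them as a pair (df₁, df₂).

k = 4 groups, N = 36 total
df = (k−1, N−k) = (4−1, 36−4) = (3, 32)

degrees of freedom = [3, 32]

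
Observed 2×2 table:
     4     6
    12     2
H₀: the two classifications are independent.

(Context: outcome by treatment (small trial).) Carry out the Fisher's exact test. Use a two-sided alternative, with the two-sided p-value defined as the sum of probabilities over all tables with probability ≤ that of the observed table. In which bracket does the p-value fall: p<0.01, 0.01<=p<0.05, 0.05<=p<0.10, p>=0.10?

p-value bracket: 0.01<=p<0.05

Margins: r₁=10, r₂=14, c₁=16, c₂=8, n=24
p_obs = C(10,4)·C(14,12)/C(24,16); sum pmf over tables with pmf ≤ p_obs
p-value (two-sided) = 0.03241
→ bracket: 0.01<=p<0.05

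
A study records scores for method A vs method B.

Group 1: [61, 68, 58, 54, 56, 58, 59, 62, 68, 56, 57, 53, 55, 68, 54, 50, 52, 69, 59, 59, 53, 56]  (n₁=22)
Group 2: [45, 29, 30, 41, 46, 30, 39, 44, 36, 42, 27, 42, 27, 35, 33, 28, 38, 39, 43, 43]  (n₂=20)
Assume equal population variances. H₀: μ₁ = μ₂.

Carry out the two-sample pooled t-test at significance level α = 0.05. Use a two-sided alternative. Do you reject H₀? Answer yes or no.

reject H₀: yes

x̄₁=58.409, s₁=5.561, n₁=22
x̄₂=36.850, s₂=6.507, n₂=20
s_p² = [21·5.561² + 19·6.507²]/40 = 36.3467
SE = √(s_p²·(1/22+1/20)) = 1.8626
t = (58.409−36.850)/1.8626 = 11.5744
df = 40
p-value (two-sided) = 0.00000
At α=0.05: p < α → reject H₀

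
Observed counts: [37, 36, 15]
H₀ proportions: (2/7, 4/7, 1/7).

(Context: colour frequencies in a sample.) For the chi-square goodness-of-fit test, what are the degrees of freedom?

df = k − 1 = 3 − 1 = 2

degrees of freedom = 2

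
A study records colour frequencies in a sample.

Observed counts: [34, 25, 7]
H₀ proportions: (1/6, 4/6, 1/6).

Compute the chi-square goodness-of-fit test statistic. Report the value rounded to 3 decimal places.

test statistic = 57.750

n = 66; E_i = n·p_i = [11.00, 44.00, 11.00]
χ² = (34−11.00)²/11.00 + (25−44.00)²/44.00 + (7−11.00)²/11.00 = 57.7500
df = 2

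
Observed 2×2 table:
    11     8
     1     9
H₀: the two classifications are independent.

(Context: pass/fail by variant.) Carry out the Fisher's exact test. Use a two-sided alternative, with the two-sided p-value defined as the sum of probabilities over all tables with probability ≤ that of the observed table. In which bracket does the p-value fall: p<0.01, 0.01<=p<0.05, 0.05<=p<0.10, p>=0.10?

p-value bracket: 0.01<=p<0.05

Margins: r₁=19, r₂=10, c₁=12, c₂=17, n=29
p_obs = C(19,11)·C(10,1)/C(29,12); sum pmf over tables with pmf ≤ p_obs
p-value (two-sided) = 0.01909
→ bracket: 0.01<=p<0.05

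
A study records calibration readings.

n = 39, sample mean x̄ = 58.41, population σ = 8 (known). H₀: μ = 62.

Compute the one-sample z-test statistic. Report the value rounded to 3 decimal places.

test statistic = -2.802

SE = σ/√n = 8/√39 = 1.2810
z = (x̄−μ₀)/SE = (58.41−62)/1.2810 = -2.8024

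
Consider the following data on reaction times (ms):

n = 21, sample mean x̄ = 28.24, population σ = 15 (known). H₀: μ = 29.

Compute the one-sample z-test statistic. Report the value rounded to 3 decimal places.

SE = σ/√n = 15/√21 = 3.2733
z = (x̄−μ₀)/SE = (28.24−29)/3.2733 = -0.2322

test statistic = -0.232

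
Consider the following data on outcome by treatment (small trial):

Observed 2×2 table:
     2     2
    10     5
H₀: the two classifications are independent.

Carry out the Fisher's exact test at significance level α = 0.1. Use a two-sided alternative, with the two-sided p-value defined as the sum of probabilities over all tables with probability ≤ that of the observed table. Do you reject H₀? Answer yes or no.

reject H₀: no

Margins: r₁=4, r₂=15, c₁=12, c₂=7, n=19
p_obs = C(4,2)·C(15,10)/C(19,12); sum pmf over tables with pmf ≤ p_obs
p-value (two-sided) = 0.60268
At α=0.1: p ≥ α → fail to reject H₀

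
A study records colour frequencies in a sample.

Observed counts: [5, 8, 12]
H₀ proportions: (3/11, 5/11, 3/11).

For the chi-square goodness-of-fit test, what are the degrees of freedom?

df = k − 1 = 3 − 1 = 2

degrees of freedom = 2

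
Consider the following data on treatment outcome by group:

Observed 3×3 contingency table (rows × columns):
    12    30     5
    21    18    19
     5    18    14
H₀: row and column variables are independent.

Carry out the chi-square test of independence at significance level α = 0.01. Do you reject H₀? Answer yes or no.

Row totals [47, 58, 37], col totals [38, 66, 38], n=142
χ² = (12−12.58)²/12.58 + (30−21.85)²/21.85 + (5−12.58)²/12.58 + (21−15.52)²/15.52 + (18−26.96)²/26.96 + (19−15.52)²/15.52 + (5−9.90)²/9.90 + (18−17.20)²/17.20 + (14−9.90)²/9.90 = 17.4866
df = 4
p-value (upper-tail) = 0.00155
At α=0.01: p < α → reject H₀

reject H₀: yes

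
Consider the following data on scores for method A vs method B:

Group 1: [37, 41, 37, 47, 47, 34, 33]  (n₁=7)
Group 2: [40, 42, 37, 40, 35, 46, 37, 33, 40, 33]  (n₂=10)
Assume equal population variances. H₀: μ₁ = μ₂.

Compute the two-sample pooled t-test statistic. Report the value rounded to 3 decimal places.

test statistic = 0.473

x̄₁=39.429, s₁=5.769, n₁=7
x̄₂=38.300, s₂=4.111, n₂=10
s_p² = [6·5.769² + 9·4.111²]/15 = 23.4543
SE = √(s_p²·(1/7+1/10)) = 2.3866
t = (39.429−38.300)/2.3866 = 0.4729
df = 15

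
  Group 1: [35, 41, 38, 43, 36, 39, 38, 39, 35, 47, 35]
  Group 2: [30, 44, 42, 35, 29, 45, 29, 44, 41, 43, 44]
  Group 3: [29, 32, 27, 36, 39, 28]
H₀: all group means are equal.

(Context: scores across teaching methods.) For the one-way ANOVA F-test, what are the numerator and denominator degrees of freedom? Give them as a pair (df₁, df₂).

degrees of freedom = [2, 25]

k = 3 groups, N = 28 total
df = (k−1, N−k) = (3−1, 28−3) = (2, 25)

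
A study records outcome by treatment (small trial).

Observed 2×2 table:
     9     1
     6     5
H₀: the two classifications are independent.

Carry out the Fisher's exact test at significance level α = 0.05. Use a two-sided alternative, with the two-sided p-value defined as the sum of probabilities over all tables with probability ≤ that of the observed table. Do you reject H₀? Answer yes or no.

Margins: r₁=10, r₂=11, c₁=15, c₂=6, n=21
p_obs = C(10,9)·C(11,6)/C(21,15); sum pmf over tables with pmf ≤ p_obs
p-value (two-sided) = 0.14861
At α=0.05: p ≥ α → fail to reject H₀

reject H₀: no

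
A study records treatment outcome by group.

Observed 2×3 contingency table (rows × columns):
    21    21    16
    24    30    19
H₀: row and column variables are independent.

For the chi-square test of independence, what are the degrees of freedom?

df = (r−1)(c−1) = (2−1)·(3−1) = 2

degrees of freedom = 2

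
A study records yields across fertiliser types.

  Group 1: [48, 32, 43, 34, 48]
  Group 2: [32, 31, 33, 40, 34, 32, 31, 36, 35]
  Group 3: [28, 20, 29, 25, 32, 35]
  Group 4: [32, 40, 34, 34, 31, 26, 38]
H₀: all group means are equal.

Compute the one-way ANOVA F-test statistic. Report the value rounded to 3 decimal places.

Group means [41.00, 33.78, 28.17, 33.57], grand mean 33.815
SSB = Σnᵢ(x̄ᵢ−x̄)² = 449.971; SSW = ΣΣ(x−x̄ᵢ)² = 566.103
MSB = 449.971/3 = 149.9903; MSW = 566.103/23 = 24.6132
F = MSB/MSW = 6.0939
df = (3, 23)

test statistic = 6.094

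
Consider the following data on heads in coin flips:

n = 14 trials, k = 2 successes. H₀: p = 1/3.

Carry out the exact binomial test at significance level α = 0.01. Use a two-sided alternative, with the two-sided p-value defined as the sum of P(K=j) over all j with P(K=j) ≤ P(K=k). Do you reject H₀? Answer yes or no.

Exact binomial: n=14, k=2, p₀=1/3=0.3333
P(X=j) = C(n,j)·p₀^j·(1−p₀)^(n−j); p = Σ P(X=j) over j with P(X=j) ≤ P(X=2)
p-value (two-sided) = 0.16295
At α=0.01: p ≥ α → fail to reject H₀

reject H₀: no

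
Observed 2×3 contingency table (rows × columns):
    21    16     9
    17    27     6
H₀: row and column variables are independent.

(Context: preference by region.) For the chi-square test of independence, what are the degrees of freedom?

df = (r−1)(c−1) = (2−1)·(3−1) = 2

degrees of freedom = 2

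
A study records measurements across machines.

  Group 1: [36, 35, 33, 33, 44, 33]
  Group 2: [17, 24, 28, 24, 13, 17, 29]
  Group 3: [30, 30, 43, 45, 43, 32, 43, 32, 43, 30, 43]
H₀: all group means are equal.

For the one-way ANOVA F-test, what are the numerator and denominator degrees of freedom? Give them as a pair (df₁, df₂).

degrees of freedom = [2, 21]

k = 3 groups, N = 24 total
df = (k−1, N−k) = (3−1, 24−3) = (2, 21)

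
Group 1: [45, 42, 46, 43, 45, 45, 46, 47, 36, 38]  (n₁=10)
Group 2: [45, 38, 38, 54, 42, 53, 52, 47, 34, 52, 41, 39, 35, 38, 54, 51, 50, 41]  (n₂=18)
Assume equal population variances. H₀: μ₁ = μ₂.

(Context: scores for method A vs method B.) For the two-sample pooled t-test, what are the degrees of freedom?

degrees of freedom = 26

df = n₁ + n₂ − 2 = 10 + 18 − 2 = 26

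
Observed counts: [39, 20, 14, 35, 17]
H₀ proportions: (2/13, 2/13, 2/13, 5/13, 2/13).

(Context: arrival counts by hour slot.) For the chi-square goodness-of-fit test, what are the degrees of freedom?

degrees of freedom = 4

df = k − 1 = 5 − 1 = 4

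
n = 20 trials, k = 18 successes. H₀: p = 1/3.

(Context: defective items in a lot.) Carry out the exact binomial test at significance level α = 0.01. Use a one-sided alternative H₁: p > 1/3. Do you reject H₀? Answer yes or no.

reject H₀: yes

Exact binomial: n=20, k=18, p₀=1/3=0.3333
P(X≥18) from Σ C(n,i)·p₀^i·(1−p₀)^(n−i)
p-value (one-sided, H₁ greater) = 0.00000
At α=0.01: p < α → reject H₀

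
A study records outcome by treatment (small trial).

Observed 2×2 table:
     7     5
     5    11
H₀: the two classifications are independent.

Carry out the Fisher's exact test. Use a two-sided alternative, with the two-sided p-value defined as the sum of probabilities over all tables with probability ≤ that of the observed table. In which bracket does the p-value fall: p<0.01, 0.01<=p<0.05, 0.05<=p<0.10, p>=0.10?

p-value bracket: p>=0.10

Margins: r₁=12, r₂=16, c₁=12, c₂=16, n=28
p_obs = C(12,7)·C(16,5)/C(28,12); sum pmf over tables with pmf ≤ p_obs
p-value (two-sided) = 0.24953
→ bracket: p>=0.10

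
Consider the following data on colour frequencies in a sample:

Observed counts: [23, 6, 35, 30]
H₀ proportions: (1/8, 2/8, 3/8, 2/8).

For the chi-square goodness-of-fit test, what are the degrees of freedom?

degrees of freedom = 3

df = k − 1 = 4 − 1 = 3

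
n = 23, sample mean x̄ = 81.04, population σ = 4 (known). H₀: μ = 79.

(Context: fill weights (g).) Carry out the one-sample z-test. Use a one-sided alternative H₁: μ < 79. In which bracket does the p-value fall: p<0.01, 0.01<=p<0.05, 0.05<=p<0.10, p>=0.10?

SE = σ/√n = 4/√23 = 0.8341
z = (x̄−μ₀)/SE = (81.04−79)/0.8341 = 2.4459
p-value (one-sided, H₁ less) = 0.99277
→ bracket: p>=0.10

p-value bracket: p>=0.10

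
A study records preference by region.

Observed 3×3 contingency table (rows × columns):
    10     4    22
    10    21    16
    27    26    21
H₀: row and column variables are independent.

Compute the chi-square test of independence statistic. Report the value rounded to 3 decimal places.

Row totals [36, 47, 74], col totals [47, 51, 59], n=157
χ² = (10−10.78)²/10.78 + (4−11.69)²/11.69 + (22−13.53)²/13.53 + (10−14.07)²/14.07 + (21−15.27)²/15.27 + (16−17.66)²/17.66 + (27−22.15)²/22.15 + (26−24.04)²/24.04 + (21−27.81)²/27.81 = 16.7971
df = 4

test statistic = 16.797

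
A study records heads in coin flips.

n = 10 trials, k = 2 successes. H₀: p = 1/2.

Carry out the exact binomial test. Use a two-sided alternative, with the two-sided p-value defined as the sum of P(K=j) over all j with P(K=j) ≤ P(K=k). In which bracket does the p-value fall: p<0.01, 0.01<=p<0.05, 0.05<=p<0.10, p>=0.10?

Exact binomial: n=10, k=2, p₀=1/2=0.5000
P(X=j) = C(n,j)·p₀^j·(1−p₀)^(n−j); p = Σ P(X=j) over j with P(X=j) ≤ P(X=2)
p-value (two-sided) = 0.10938
→ bracket: p>=0.10

p-value bracket: p>=0.10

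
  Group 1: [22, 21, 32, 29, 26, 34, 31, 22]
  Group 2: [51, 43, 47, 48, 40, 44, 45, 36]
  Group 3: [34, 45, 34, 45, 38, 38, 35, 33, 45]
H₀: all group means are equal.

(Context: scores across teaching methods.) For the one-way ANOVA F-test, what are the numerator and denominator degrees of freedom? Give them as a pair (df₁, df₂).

degrees of freedom = [2, 22]

k = 3 groups, N = 25 total
df = (k−1, N−k) = (3−1, 25−3) = (2, 22)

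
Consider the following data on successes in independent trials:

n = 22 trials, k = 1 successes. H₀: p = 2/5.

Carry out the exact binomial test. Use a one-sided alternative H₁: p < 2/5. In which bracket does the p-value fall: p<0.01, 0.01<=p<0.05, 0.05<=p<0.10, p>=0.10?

p-value bracket: p<0.01

Exact binomial: n=22, k=1, p₀=2/5=0.4000
P(X≤1) from Σ C(n,i)·p₀^i·(1−p₀)^(n−i)
p-value (one-sided, H₁ less) = 0.00021
→ bracket: p<0.01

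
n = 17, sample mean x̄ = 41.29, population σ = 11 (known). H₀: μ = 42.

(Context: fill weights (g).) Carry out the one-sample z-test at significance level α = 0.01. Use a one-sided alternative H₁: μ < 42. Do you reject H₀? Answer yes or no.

reject H₀: no

SE = σ/√n = 11/√17 = 2.6679
z = (x̄−μ₀)/SE = (41.29−42)/2.6679 = -0.2661
p-value (one-sided, H₁ less) = 0.39507
At α=0.01: p ≥ α → fail to reject H₀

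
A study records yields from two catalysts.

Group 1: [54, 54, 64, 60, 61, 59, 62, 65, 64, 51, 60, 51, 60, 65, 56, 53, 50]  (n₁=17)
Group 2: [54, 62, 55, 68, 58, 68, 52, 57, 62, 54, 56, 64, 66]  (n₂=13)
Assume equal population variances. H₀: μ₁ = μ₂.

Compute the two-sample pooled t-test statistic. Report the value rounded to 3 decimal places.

x̄₁=58.176, s₁=5.187, n₁=17
x̄₂=59.692, s₂=5.603, n₂=13
s_p² = [16·5.187² + 12·5.603²]/28 = 28.8300
SE = √(s_p²·(1/17+1/13)) = 1.9783
t = (58.176−59.692)/1.9783 = -0.7662
df = 28

test statistic = -0.766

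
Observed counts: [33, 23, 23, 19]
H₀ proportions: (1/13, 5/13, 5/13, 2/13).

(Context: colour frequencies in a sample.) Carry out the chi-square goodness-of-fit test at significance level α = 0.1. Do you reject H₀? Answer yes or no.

n = 98; E_i = n·p_i = [7.54, 37.69, 37.69, 15.08]
χ² = (33−7.54)²/7.54 + (23−37.69)²/37.69 + (23−37.69)²/37.69 + (19−15.08)²/15.08 = 98.4724
df = 3
p-value (upper-tail) = 0.00000
At α=0.1: p < α → reject H₀

reject H₀: yes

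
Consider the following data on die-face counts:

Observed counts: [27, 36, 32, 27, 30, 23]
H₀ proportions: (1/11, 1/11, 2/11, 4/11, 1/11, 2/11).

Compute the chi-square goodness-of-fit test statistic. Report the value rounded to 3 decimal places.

n = 175; E_i = n·p_i = [15.91, 15.91, 31.82, 63.64, 15.91, 31.82]
χ² = (27−15.91)²/15.91 + (36−15.91)²/15.91 + (32−31.82)²/31.82 + (27−63.64)²/63.64 + (30−15.91)²/15.91 + (23−31.82)²/31.82 = 69.1214
df = 5

test statistic = 69.121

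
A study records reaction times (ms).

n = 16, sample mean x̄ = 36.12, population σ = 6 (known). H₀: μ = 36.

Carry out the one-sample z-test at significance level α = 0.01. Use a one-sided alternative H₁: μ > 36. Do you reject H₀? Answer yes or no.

SE = σ/√n = 6/√16 = 1.5000
z = (x̄−μ₀)/SE = (36.12−36)/1.5000 = 0.0800
p-value (one-sided, H₁ greater) = 0.46812
At α=0.01: p ≥ α → fail to reject H₀

reject H₀: no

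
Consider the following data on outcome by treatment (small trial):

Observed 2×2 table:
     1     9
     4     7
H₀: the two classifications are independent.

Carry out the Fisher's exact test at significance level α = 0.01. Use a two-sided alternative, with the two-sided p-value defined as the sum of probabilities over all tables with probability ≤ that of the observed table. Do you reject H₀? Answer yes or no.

reject H₀: no

Margins: r₁=10, r₂=11, c₁=5, c₂=16, n=21
p_obs = C(10,1)·C(11,4)/C(21,5); sum pmf over tables with pmf ≤ p_obs
p-value (two-sided) = 0.31078
At α=0.01: p ≥ α → fail to reject H₀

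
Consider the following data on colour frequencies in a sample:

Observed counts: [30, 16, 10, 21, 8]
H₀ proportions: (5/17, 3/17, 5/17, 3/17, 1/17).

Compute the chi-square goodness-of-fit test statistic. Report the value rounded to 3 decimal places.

n = 85; E_i = n·p_i = [25.00, 15.00, 25.00, 15.00, 5.00]
χ² = (30−25.00)²/25.00 + (16−15.00)²/15.00 + (10−25.00)²/25.00 + (21−15.00)²/15.00 + (8−5.00)²/5.00 = 14.2667
df = 4

test statistic = 14.267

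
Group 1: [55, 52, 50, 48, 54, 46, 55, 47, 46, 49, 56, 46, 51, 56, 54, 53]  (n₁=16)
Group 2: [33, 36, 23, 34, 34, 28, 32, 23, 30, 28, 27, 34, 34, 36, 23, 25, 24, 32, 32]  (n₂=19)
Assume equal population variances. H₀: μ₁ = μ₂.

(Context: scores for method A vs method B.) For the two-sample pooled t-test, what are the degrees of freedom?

df = n₁ + n₂ − 2 = 16 + 19 − 2 = 33

degrees of freedom = 33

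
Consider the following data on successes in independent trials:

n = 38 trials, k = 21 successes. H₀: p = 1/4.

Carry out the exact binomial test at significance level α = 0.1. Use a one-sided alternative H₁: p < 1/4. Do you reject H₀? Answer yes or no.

Exact binomial: n=38, k=21, p₀=1/4=0.2500
P(X≤21) from Σ C(n,i)·p₀^i·(1−p₀)^(n−i)
p-value (one-sided, H₁ less) = 0.99998
At α=0.1: p ≥ α → fail to reject H₀

reject H₀: no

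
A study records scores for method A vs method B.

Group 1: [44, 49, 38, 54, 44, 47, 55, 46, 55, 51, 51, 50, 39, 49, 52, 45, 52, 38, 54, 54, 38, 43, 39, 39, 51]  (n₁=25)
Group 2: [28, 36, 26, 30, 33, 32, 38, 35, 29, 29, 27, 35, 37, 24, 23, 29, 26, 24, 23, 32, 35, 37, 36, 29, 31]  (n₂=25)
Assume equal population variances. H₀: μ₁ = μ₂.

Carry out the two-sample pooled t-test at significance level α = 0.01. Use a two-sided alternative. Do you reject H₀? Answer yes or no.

x̄₁=47.080, s₁=5.999, n₁=25
x̄₂=30.560, s₂=4.735, n₂=25
s_p² = [24·5.999² + 24·4.735²]/48 = 29.2083
SE = √(s_p²·(1/25+1/25)) = 1.5286
t = (47.080−30.560)/1.5286 = 10.8072
df = 48
p-value (two-sided) = 0.00000
At α=0.01: p < α → reject H₀

reject H₀: yes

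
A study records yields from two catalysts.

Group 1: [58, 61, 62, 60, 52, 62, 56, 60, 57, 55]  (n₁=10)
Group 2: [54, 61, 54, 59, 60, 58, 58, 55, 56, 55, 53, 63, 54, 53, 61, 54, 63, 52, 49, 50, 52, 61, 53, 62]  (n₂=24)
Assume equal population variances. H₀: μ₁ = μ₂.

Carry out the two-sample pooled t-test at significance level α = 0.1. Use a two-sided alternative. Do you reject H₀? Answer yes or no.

x̄₁=58.300, s₁=3.302, n₁=10
x̄₂=56.250, s₂=4.183, n₂=24
s_p² = [9·3.302² + 23·4.183²]/32 = 15.6438
SE = √(s_p²·(1/10+1/24)) = 1.4887
t = (58.300−56.250)/1.4887 = 1.3770
df = 32
p-value (two-sided) = 0.17805
At α=0.1: p ≥ α → fail to reject H₀

reject H₀: no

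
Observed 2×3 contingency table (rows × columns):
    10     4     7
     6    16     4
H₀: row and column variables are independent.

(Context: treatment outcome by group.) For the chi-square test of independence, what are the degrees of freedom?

df = (r−1)(c−1) = (2−1)·(3−1) = 2

degrees of freedom = 2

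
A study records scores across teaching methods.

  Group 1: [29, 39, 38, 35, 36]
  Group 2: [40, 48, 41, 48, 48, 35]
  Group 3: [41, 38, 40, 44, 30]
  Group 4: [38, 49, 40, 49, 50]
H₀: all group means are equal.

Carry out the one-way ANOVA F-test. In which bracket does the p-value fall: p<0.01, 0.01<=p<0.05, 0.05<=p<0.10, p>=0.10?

Group means [35.40, 43.33, 38.60, 45.20], grand mean 40.762
SSB = Σnᵢ(x̄ᵢ−x̄)² = 305.276; SSW = ΣΣ(x−x̄ᵢ)² = 454.533
MSB = 305.276/3 = 101.7587; MSW = 454.533/17 = 26.7373
F = MSB/MSW = 3.8059
df = (3, 17)
p-value (upper-tail) = 0.02963
→ bracket: 0.01<=p<0.05

p-value bracket: 0.01<=p<0.05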